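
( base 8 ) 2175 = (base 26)1i5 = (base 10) 1149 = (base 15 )519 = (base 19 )339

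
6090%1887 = 429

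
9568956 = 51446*186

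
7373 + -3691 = 3682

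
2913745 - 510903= 2402842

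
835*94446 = 78862410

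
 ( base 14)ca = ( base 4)2302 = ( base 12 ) 12A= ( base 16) B2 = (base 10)178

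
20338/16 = 1271 + 1/8 = 1271.12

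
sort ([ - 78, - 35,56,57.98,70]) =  [  -  78, - 35,56,57.98,  70]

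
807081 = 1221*661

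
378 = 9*42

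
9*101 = 909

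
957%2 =1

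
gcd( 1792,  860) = 4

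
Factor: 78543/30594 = 26181/10198 = 2^(- 1)*3^2*2909^1*5099^( - 1)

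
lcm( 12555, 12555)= 12555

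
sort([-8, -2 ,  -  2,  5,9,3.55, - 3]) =[  -  8, - 3, - 2,-2, 3.55,5,9]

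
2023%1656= 367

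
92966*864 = 80322624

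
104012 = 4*26003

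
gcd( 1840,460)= 460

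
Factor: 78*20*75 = 117000 = 2^3*3^2*5^3*13^1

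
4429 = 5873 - 1444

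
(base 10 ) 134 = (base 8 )206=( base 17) 7f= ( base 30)4e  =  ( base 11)112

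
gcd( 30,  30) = 30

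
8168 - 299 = 7869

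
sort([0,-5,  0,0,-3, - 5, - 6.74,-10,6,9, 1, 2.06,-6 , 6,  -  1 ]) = [ - 10,-6.74,  -  6, - 5  ,- 5, - 3, - 1,0, 0,0,1,2.06,6, 6 , 9 ]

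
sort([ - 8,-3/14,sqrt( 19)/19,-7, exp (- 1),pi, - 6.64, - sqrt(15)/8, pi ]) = [ - 8, - 7, - 6.64, - sqrt(15 ) /8, - 3/14, sqrt(19 ) /19,exp(-1),pi,pi ]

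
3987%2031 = 1956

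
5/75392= 5/75392 = 0.00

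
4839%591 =111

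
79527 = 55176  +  24351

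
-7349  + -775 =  - 8124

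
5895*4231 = 24941745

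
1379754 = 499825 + 879929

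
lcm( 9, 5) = 45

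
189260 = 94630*2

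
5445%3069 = 2376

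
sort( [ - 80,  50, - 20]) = [ - 80, - 20, 50] 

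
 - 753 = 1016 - 1769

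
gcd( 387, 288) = 9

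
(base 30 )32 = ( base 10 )92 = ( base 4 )1130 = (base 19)4g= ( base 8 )134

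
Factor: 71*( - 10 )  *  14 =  - 2^2*5^1*7^1*71^1 = - 9940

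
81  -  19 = 62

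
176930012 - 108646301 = 68283711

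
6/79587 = 2/26529 = 0.00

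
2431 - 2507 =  - 76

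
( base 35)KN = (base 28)pn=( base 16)2d3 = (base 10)723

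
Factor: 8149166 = 2^1*79^1 *51577^1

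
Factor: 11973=3^1*13^1*307^1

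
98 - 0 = 98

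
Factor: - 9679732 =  -2^2*17^1*283^1*503^1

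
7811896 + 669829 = 8481725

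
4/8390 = 2/4195 = 0.00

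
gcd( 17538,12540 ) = 6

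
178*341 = 60698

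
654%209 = 27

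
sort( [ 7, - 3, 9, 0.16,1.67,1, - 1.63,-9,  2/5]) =[  -  9, - 3, - 1.63,0.16,2/5,  1 , 1.67 , 7,9]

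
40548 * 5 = 202740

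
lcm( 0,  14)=0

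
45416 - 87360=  - 41944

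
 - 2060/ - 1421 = 2060/1421 = 1.45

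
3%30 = 3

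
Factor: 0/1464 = 0 = 0^1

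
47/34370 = 47/34370 =0.00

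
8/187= 8/187 = 0.04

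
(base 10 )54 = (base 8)66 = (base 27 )20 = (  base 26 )22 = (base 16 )36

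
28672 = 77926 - 49254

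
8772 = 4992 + 3780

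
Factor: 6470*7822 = 2^2*5^1*647^1*3911^1 = 50608340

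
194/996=97/498 = 0.19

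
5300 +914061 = 919361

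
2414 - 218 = 2196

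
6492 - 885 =5607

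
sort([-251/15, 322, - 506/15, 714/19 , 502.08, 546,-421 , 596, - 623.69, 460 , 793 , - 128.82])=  [  -  623.69, - 421, - 128.82, - 506/15 , - 251/15,714/19 , 322, 460, 502.08, 546, 596 , 793]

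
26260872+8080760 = 34341632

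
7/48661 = 7/48661= 0.00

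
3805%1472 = 861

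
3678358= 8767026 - 5088668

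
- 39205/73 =-39205/73 = - 537.05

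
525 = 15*35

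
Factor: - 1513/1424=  - 17/16 = - 2^(-4)* 17^1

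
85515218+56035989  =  141551207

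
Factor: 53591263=11^2 *442903^1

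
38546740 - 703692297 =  - 665145557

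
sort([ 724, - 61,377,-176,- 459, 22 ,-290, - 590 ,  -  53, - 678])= [ - 678,- 590 ,  -  459, - 290, - 176,-61,-53,22,377,724 ] 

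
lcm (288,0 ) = 0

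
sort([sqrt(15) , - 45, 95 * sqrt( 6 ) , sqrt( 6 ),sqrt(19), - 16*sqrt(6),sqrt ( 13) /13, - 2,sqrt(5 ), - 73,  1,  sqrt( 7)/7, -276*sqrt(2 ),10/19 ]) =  [ - 276 * sqrt(2),  -  73, - 45, - 16*sqrt(6 ),  -  2,sqrt(13)/13,sqrt( 7 ) /7,10/19,  1,  sqrt( 5 ),sqrt ( 6),sqrt(15), sqrt(19) , 95 * sqrt(6 ) ] 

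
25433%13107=12326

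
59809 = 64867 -5058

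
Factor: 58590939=3^1*11^1*1775483^1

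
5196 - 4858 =338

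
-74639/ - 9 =74639/9 = 8293.22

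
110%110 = 0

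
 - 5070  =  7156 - 12226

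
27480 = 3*9160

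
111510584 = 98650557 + 12860027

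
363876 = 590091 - 226215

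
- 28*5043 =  - 141204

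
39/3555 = 13/1185 = 0.01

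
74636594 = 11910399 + 62726195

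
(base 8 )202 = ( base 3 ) 11211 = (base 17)7B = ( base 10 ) 130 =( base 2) 10000010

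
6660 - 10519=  -3859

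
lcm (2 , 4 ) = 4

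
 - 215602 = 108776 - 324378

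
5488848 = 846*6488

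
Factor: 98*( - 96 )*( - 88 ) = 827904 =2^9 * 3^1*7^2*11^1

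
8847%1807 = 1619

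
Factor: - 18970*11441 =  - 217035770 = -2^1 * 5^1*7^1*17^1*271^1*673^1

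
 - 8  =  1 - 9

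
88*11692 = 1028896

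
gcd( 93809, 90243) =1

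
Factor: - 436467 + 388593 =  - 2^1 * 3^1*79^1*  101^1  =  - 47874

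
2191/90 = 24 + 31/90 = 24.34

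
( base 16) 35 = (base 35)1I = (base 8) 65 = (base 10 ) 53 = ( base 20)2D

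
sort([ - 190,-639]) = [ - 639, - 190]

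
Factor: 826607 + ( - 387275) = 2^2*3^1*31^1*1181^1=439332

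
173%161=12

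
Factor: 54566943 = 3^1*18188981^1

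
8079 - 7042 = 1037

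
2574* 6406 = 16489044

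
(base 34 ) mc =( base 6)3304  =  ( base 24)17G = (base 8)1370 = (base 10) 760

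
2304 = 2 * 1152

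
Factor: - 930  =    -  2^1*3^1*5^1*31^1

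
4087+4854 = 8941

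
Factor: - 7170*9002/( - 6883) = 2^2*3^1 * 5^1*7^1*239^1*643^1*6883^( - 1 ) = 64544340/6883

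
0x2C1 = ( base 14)385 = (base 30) nf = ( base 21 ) 1cc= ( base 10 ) 705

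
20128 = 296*68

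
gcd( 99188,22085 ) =1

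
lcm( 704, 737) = 47168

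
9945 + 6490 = 16435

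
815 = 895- 80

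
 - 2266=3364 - 5630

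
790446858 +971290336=1761737194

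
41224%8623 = 6732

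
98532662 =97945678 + 586984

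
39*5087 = 198393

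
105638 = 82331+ 23307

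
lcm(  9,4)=36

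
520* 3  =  1560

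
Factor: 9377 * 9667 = 90647459  =  7^1*1381^1 * 9377^1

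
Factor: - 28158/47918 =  - 3^1*19^1* 97^( - 1) = - 57/97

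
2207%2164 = 43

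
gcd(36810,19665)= 45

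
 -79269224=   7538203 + - 86807427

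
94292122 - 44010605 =50281517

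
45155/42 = 1075  +  5/42 = 1075.12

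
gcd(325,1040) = 65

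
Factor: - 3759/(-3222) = 7/6 =2^(  -  1 ) * 3^(-1)*7^1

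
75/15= 5 = 5.00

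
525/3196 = 525/3196 = 0.16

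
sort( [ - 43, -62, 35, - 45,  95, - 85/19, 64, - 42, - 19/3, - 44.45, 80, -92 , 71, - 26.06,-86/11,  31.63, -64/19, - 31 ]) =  [ - 92, - 62 , - 45 , - 44.45, - 43 , - 42,  -  31, - 26.06, - 86/11, - 19/3, - 85/19,  -  64/19 , 31.63, 35,64 , 71, 80,95 ] 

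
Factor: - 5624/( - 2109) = 2^3*3^(  -  1) = 8/3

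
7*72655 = 508585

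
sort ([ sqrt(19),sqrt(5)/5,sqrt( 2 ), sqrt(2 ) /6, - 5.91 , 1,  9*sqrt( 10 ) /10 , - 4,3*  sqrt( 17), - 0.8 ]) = [-5.91 , - 4 , - 0.8 , sqrt(2) /6 , sqrt( 5)/5, 1,sqrt( 2 ),9*sqrt(10)/10 , sqrt( 19) , 3*sqrt( 17 )]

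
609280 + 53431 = 662711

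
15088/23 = 656 = 656.00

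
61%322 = 61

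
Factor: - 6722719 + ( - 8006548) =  - 14729267 = -7^1*2104181^1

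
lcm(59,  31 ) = 1829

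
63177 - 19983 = 43194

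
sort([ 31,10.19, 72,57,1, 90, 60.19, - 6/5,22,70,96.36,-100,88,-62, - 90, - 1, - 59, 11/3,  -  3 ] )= [  -  100,-90 , - 62,-59, - 3,-6/5,- 1, 1,11/3 , 10.19,22,31, 57, 60.19,70,72,  88,90, 96.36 ] 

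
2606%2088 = 518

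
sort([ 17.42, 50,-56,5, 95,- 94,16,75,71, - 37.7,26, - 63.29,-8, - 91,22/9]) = [  -  94, - 91,-63.29,-56,-37.7,-8,  22/9 , 5,16,17.42,26,50 , 71,75, 95]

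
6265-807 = 5458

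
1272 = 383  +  889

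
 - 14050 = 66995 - 81045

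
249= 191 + 58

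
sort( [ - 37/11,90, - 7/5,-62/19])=[-37/11, - 62/19, - 7/5,90]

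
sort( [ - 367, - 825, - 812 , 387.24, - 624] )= [ - 825,  -  812,- 624, - 367 , 387.24] 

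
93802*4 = 375208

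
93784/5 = 93784/5 = 18756.80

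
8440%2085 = 100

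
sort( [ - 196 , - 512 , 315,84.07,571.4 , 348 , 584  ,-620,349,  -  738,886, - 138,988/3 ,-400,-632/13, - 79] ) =[ - 738, - 620 , - 512, - 400, - 196 , - 138, - 79, - 632/13 , 84.07,315 , 988/3,348,349,  571.4,584,  886 ]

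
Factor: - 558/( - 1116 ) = 2^( - 1) = 1/2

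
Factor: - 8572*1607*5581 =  - 2^2  *1607^1*2143^1*5581^1 = - 76879413524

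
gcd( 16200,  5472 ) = 72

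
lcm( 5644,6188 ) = 513604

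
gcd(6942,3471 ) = 3471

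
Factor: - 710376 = - 2^3*3^1 *29599^1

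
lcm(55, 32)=1760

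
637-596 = 41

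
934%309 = 7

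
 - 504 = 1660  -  2164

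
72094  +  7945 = 80039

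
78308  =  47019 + 31289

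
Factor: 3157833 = 3^1*7^1*150373^1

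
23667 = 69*343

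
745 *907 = 675715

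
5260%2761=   2499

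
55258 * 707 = 39067406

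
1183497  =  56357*21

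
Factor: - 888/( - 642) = 2^2*37^1*107^( - 1) = 148/107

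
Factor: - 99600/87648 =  - 2^( - 1)*5^2 * 11^ (- 1) = -25/22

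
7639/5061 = 7639/5061 = 1.51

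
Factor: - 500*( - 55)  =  2^2*5^4*11^1 = 27500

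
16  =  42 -26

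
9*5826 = 52434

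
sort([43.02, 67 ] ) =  [ 43.02,  67]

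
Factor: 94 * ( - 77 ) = -2^1*7^1*11^1 * 47^1 =- 7238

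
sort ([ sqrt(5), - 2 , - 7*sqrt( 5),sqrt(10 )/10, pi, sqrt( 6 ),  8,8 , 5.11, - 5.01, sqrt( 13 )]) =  [-7*sqrt(5 ), - 5.01, - 2, sqrt( 10 )/10,sqrt( 5),sqrt( 6 ),pi, sqrt(13),5.11,8, 8 ]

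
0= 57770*0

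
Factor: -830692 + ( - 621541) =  - 1452233 =- 29^1 * 50077^1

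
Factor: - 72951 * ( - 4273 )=3^1*4273^1*24317^1 =311719623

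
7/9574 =7/9574 = 0.00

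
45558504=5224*8721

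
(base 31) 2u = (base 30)32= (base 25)3H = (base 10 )92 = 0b1011100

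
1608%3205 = 1608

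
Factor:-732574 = -2^1*366287^1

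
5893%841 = 6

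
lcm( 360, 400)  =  3600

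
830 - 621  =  209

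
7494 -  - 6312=13806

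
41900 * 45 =1885500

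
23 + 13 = 36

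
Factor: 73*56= 2^3 * 7^1*73^1 =4088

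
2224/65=34 + 14/65 = 34.22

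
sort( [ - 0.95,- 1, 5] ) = [ - 1, - 0.95 , 5]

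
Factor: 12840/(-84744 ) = -3^ (-1 ) * 5^1* 11^( - 1 ) = - 5/33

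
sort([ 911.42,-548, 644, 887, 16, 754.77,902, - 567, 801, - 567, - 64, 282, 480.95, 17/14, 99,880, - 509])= [ - 567,-567,  -  548,-509, - 64,17/14, 16 , 99, 282, 480.95,  644, 754.77,801, 880, 887,902,911.42 ]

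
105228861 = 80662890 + 24565971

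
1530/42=36+3/7 = 36.43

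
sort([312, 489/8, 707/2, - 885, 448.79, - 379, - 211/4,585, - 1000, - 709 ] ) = [ - 1000, - 885, - 709, - 379, - 211/4,489/8,312, 707/2,448.79,585] 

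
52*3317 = 172484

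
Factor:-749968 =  - 2^4 * 19^1*2467^1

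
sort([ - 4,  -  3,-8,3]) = [ - 8, - 4, - 3,  3] 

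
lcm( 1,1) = 1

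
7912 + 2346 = 10258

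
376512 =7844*48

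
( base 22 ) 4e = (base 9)123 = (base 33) 33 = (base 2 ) 1100110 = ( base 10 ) 102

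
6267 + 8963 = 15230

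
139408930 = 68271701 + 71137229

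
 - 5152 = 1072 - 6224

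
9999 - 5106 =4893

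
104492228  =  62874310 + 41617918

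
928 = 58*16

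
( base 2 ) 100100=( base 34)12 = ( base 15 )26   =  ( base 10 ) 36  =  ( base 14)28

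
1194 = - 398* (-3)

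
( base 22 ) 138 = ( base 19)1a7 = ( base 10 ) 558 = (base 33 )GU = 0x22e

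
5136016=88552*58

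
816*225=183600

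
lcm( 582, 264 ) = 25608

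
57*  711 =40527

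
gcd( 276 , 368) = 92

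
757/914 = 757/914 =0.83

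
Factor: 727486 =2^1*61^1 * 67^1*89^1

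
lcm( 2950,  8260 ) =41300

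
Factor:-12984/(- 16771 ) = 24/31 = 2^3*3^1*31^(-1) 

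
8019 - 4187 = 3832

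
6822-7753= - 931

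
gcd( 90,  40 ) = 10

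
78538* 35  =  2748830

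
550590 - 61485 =489105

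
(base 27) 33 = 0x54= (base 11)77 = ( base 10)84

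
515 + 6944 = 7459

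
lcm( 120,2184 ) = 10920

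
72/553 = 72/553 = 0.13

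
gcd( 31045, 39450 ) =5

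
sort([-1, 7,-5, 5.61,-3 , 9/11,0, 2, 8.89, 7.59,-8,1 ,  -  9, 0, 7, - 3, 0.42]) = [-9, - 8,-5,-3, - 3,- 1, 0,  0,  0.42, 9/11, 1,2,5.61 , 7, 7 , 7.59, 8.89 ] 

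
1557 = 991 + 566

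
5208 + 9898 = 15106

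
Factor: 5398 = 2^1*2699^1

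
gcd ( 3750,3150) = 150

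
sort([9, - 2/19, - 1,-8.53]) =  [ - 8.53,-1,  -  2/19, 9]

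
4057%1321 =94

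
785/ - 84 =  - 785/84 =- 9.35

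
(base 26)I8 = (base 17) 1b0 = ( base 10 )476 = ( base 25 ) J1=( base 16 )1dc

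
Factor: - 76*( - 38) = 2^3*19^2 = 2888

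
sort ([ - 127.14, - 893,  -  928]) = [  -  928,- 893, - 127.14]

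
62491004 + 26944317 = 89435321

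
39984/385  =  5712/55= 103.85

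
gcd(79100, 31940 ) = 20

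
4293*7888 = 33863184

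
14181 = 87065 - 72884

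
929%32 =1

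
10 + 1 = 11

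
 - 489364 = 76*( - 6439) 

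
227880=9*25320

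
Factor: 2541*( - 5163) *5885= - 77206391955 = -3^2*5^1*7^1*11^3 * 107^1*1721^1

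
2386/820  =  2 + 373/410 = 2.91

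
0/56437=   0 = 0.00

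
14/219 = 14/219  =  0.06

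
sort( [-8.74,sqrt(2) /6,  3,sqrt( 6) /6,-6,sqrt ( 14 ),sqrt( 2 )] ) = [-8.74, - 6,sqrt(2) /6 , sqrt( 6)/6, sqrt( 2),3,sqrt( 14)]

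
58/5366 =29/2683 = 0.01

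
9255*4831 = 44710905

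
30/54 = 5/9=0.56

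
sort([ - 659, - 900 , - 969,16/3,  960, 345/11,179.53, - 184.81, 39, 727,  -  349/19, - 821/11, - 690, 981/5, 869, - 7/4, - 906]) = [ - 969 , - 906, - 900 ,-690, -659, - 184.81, - 821/11, - 349/19,-7/4, 16/3, 345/11, 39,179.53, 981/5,727, 869, 960]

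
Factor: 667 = 23^1*29^1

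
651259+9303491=9954750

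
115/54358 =115/54358=0.00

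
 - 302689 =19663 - 322352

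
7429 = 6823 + 606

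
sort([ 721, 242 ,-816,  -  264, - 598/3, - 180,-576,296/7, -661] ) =[ - 816,-661, - 576, - 264,-598/3,-180, 296/7 , 242,721]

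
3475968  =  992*3504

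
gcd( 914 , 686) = 2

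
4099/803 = 5 + 84/803  =  5.10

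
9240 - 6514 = 2726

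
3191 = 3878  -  687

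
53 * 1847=97891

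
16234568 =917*17704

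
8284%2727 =103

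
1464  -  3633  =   - 2169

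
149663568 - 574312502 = - 424648934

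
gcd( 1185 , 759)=3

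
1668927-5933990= - 4265063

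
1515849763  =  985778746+530071017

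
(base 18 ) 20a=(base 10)658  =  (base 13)3B8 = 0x292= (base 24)13a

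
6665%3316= 33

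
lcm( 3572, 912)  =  42864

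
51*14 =714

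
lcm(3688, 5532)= 11064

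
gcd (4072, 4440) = 8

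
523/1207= 523/1207 = 0.43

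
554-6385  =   - 5831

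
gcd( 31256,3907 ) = 3907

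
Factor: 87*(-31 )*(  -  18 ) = 2^1*3^3 * 29^1*31^1 = 48546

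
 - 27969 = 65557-93526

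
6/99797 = 6/99797=0.00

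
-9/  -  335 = 9/335 = 0.03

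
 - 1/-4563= 1/4563 =0.00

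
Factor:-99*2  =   - 2^1*3^2  *  11^1 = -198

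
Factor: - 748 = -2^2*11^1 * 17^1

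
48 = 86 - 38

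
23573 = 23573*1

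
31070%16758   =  14312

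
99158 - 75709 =23449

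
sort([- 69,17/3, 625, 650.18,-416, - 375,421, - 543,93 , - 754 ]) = [- 754,-543,-416, - 375 ,-69, 17/3, 93, 421, 625, 650.18 ] 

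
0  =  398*0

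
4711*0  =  0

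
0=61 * 0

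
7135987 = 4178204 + 2957783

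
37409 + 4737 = 42146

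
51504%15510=4974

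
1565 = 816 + 749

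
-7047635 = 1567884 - 8615519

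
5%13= 5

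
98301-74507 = 23794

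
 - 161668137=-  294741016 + 133072879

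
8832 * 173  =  1527936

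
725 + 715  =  1440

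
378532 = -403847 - -782379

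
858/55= 78/5 = 15.60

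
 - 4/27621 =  - 1 + 27617/27621 = - 0.00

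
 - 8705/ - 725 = 12 + 1/145 = 12.01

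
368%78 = 56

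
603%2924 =603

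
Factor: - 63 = - 3^2*7^1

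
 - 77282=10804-88086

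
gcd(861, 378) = 21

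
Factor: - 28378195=- 5^1 *5675639^1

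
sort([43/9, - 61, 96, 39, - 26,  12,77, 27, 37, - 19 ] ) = [ - 61, -26 , - 19, 43/9 , 12, 27, 37, 39, 77, 96 ] 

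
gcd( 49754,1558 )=2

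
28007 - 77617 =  - 49610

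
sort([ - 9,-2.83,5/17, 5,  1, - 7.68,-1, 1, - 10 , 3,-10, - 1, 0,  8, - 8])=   [-10, - 10, - 9, - 8, - 7.68 , - 2.83,-1 ,-1, 0,5/17, 1, 1, 3,  5, 8] 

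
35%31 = 4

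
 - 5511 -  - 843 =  -4668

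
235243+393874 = 629117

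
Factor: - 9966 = -2^1*3^1*11^1*151^1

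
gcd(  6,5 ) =1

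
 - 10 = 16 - 26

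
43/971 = 43/971 = 0.04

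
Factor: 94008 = 2^3*3^1 *3917^1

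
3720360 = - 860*(-4326) 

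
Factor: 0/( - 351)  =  0^1 = 0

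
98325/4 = 98325/4  =  24581.25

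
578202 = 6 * 96367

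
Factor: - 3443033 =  - 11^1 * 313003^1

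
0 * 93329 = 0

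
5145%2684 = 2461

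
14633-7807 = 6826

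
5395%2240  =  915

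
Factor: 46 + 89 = 3^3*5^1 = 135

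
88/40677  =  88/40677 = 0.00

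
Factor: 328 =2^3*41^1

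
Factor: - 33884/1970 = - 86/5 = - 2^1*5^(-1 )*43^1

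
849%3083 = 849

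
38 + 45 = 83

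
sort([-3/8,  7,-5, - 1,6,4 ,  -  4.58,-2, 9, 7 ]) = [ - 5, - 4.58,  -  2,  -  1, - 3/8, 4, 6,  7,  7, 9]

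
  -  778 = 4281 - 5059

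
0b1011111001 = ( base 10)761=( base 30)PB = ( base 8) 1371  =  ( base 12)535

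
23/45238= 23/45238 =0.00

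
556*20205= 11233980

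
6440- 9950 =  - 3510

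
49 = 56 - 7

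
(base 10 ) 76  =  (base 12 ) 64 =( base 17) 48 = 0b1001100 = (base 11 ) 6A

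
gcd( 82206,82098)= 18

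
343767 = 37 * 9291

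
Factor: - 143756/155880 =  - 83/90  =  - 2^( - 1 )*3^ ( - 2)*5^( - 1 )*83^1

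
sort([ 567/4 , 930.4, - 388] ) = [-388 , 567/4, 930.4]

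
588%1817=588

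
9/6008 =9/6008 = 0.00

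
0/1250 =0 = 0.00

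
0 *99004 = 0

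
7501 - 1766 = 5735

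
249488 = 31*8048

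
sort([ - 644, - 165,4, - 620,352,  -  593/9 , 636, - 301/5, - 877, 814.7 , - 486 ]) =[ - 877, - 644,-620, - 486, - 165, - 593/9,- 301/5,4,  352,636, 814.7] 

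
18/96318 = 1/5351 = 0.00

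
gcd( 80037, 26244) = 9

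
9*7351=66159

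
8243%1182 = 1151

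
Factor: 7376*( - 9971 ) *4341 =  - 319263602736 = - 2^4*3^1 * 13^2*59^1*461^1*1447^1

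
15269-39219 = -23950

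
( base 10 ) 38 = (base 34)14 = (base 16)26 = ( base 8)46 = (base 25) 1D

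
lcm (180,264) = 3960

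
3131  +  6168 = 9299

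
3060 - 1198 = 1862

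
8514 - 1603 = 6911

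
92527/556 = 166 + 231/556 = 166.42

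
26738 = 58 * 461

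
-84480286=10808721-95289007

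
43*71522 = 3075446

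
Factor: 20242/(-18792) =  - 349/324  =  -2^ ( - 2)*3^(  -  4)*349^1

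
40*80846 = 3233840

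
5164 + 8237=13401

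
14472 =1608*9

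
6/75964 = 3/37982 = 0.00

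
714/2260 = 357/1130 = 0.32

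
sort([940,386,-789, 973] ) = [-789,386, 940,973] 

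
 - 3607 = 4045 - 7652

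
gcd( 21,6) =3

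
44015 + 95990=140005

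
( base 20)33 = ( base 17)3C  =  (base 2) 111111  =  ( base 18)39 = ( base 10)63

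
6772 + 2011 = 8783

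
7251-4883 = 2368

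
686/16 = 343/8= 42.88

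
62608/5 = 62608/5=12521.60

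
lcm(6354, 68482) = 616338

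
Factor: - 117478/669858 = -3^(-1 )*7^( - 1)*41^(-1)*151^1 =- 151/861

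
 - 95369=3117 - 98486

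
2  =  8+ - 6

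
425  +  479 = 904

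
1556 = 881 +675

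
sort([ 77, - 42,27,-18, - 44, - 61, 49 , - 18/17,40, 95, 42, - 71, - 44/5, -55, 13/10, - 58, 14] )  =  [ -71, - 61 , - 58, - 55,-44,- 42, - 18, - 44/5,-18/17, 13/10 , 14, 27, 40,  42,49,77 , 95 ] 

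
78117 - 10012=68105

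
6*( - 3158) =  - 18948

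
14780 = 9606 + 5174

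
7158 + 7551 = 14709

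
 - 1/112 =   -  1 + 111/112= - 0.01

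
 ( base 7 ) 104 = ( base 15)38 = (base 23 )27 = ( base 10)53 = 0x35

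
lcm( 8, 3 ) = 24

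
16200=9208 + 6992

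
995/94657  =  995/94657= 0.01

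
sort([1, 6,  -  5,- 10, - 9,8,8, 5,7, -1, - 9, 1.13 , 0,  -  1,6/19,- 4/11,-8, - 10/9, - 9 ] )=[ - 10,-9 , - 9, - 9, -8  ,- 5,-10/9,  -  1,-1, - 4/11, 0, 6/19 , 1,1.13,5, 6, 7 , 8,8]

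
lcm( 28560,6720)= 114240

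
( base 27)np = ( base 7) 1612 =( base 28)n2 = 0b1010000110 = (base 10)646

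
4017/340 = 11 + 277/340 = 11.81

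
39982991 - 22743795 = 17239196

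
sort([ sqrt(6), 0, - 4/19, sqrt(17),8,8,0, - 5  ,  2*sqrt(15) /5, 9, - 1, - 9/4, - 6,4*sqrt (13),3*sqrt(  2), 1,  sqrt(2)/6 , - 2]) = [ - 6, - 5 , - 9/4,- 2, - 1, - 4/19,0 , 0,sqrt( 2 ) /6,1, 2 *sqrt( 15 ) /5,sqrt( 6),sqrt( 17),3*sqrt(2),8, 8, 9, 4*sqrt(13 )]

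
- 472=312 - 784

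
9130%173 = 134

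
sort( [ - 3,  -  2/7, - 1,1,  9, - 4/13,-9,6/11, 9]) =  [ -9, - 3,-1, - 4/13, - 2/7,6/11, 1, 9,9 ]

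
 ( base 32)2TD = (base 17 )a5e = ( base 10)2989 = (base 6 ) 21501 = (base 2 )101110101101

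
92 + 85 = 177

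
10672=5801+4871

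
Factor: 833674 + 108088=2^1*470881^1 = 941762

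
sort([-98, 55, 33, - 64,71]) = [ -98, - 64, 33, 55,71] 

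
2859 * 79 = 225861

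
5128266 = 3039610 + 2088656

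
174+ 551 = 725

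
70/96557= 70/96557 = 0.00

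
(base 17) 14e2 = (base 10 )6309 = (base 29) 7EG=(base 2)1100010100101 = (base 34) 5FJ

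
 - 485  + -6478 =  - 6963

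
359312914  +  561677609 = 920990523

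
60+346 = 406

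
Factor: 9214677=3^2*19^1*53887^1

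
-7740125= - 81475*95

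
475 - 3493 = - 3018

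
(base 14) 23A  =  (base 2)110111100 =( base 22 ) K4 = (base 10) 444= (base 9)543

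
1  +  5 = 6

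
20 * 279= 5580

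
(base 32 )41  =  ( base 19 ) 6f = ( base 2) 10000001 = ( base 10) 129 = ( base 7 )243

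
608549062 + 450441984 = 1058991046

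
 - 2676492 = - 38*70434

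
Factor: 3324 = 2^2*3^1*277^1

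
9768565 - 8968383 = 800182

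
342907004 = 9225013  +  333681991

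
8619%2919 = 2781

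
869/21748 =869/21748 = 0.04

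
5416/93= 5416/93  =  58.24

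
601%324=277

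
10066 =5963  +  4103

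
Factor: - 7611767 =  - 17^1*59^1 * 7589^1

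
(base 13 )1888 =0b111001001101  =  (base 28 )4IL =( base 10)3661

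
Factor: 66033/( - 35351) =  - 3^2*11^1*53^ ( - 1)=   - 99/53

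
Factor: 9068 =2^2*2267^1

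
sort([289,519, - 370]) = [-370,  289 , 519]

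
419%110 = 89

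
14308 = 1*14308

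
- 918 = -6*153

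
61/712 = 61/712 =0.09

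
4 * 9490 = 37960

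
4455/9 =495 = 495.00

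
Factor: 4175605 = 5^1*7^1*53^1* 2251^1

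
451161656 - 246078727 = 205082929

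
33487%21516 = 11971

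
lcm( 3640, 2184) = 10920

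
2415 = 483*5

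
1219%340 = 199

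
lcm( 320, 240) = 960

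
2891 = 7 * 413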